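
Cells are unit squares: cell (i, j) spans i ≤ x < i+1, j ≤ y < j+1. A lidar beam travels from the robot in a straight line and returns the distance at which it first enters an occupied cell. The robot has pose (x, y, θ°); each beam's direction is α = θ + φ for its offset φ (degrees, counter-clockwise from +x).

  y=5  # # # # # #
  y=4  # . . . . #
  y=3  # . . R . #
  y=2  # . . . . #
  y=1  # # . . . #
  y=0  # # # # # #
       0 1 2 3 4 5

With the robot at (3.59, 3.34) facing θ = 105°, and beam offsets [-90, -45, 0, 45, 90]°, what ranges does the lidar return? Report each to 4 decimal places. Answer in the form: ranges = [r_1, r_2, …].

beam 1: φ=-90°, α=15°
  d=(0.9659,0.2588)  start (3,3)  tX=0.4245 tY=2.5500  stride 1/|dx|=1.0353 1/|dy|=3.8637
    cross x-line → (4,3), t=0.4245
    cross x-line → (5,3), t=1.4597 (wall)
  → r_1 = 1.4597
beam 2: φ=-45°, α=60°
  d=(0.5000,0.8660)  start (3,3)  tX=0.8200 tY=0.7621  stride 1/|dx|=2.0000 1/|dy|=1.1547
    cross y-line → (3,4), t=0.7621
    cross x-line → (4,4), t=0.8200
    cross y-line → (4,5), t=1.9168 (wall)
  → r_2 = 1.9168
beam 3: φ=0°, α=105°
  d=(-0.2588,0.9659)  start (3,3)  tX=2.2796 tY=0.6833  stride 1/|dx|=3.8637 1/|dy|=1.0353
    cross y-line → (3,4), t=0.6833
    cross y-line → (3,5), t=1.7186 (wall)
  → r_3 = 1.7186
beam 4: φ=45°, α=150°
  d=(-0.8660,0.5000)  start (3,3)  tX=0.6813 tY=1.3200  stride 1/|dx|=1.1547 1/|dy|=2.0000
    cross x-line → (2,3), t=0.6813
    cross y-line → (2,4), t=1.3200
    cross x-line → (1,4), t=1.8360
    cross x-line → (0,4), t=2.9907 (wall)
  → r_4 = 2.9907
beam 5: φ=90°, α=195°
  d=(-0.9659,-0.2588)  start (3,3)  tX=0.6108 tY=1.3137  stride 1/|dx|=1.0353 1/|dy|=3.8637
    cross x-line → (2,3), t=0.6108
    cross y-line → (2,2), t=1.3137
    cross x-line → (1,2), t=1.6461
    cross x-line → (0,2), t=2.6814 (wall)
  → r_5 = 2.6814

ranges = [1.4597, 1.9168, 1.7186, 2.9907, 2.6814]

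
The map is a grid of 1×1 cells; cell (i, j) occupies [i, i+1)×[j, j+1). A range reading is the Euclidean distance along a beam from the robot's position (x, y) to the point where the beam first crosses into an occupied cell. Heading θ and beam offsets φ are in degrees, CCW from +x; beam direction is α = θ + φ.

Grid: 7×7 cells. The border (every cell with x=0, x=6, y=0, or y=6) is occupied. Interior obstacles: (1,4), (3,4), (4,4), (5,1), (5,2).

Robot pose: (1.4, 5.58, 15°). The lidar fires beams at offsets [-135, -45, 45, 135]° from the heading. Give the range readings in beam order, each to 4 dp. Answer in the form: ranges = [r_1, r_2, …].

beam 1: φ=-135°, α=240°
  d=(-0.5000,-0.8660)  start (1,5)  tX=0.8000 tY=0.6697  stride 1/|dx|=2.0000 1/|dy|=1.1547
    cross y-line → (1,4), t=0.6697 (wall)
  → r_1 = 0.6697
beam 2: φ=-45°, α=330°
  d=(0.8660,-0.5000)  start (1,5)  tX=0.6928 tY=1.1600  stride 1/|dx|=1.1547 1/|dy|=2.0000
    cross x-line → (2,5), t=0.6928
    cross y-line → (2,4), t=1.1600
    cross x-line → (3,4), t=1.8475 (wall)
  → r_2 = 1.8475
beam 3: φ=45°, α=60°
  d=(0.5000,0.8660)  start (1,5)  tX=1.2000 tY=0.4850  stride 1/|dx|=2.0000 1/|dy|=1.1547
    cross y-line → (1,6), t=0.4850 (wall)
  → r_3 = 0.4850
beam 4: φ=135°, α=150°
  d=(-0.8660,0.5000)  start (1,5)  tX=0.4619 tY=0.8400  stride 1/|dx|=1.1547 1/|dy|=2.0000
    cross x-line → (0,5), t=0.4619 (wall)
  → r_4 = 0.4619

ranges = [0.6697, 1.8475, 0.4850, 0.4619]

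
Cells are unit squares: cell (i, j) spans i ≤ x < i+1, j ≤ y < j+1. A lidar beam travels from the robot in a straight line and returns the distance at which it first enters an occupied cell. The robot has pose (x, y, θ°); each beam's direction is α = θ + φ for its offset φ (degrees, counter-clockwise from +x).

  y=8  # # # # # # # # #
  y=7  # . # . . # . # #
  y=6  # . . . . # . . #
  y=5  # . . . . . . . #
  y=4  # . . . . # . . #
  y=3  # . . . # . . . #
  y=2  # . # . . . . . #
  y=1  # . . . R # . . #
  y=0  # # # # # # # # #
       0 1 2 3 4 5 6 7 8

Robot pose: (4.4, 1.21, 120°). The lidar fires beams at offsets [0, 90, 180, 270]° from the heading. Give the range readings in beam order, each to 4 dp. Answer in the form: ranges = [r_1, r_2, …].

ranges = [6.8000, 0.4200, 0.2425, 0.6928]

beam 1: φ=0°, α=120°
  dir = (cos 120°, sin 120°) = (-0.5000, 0.8660); from cell (4,1)
  next x-line at t=0.8000, next y-line at t=0.9122; Δt_x=2.0000, Δt_y=1.1547
    x: enter (3,1) at t=0.8000
    y: enter (3,2) at t=0.9122
    y: enter (3,3) at t=2.0669
    x: enter (2,3) at t=2.8000
    y: enter (2,4) at t=3.2216
    y: enter (2,5) at t=4.3763
    x: enter (1,5) at t=4.8000
    y: enter (1,6) at t=5.5310
    y: enter (1,7) at t=6.6857
    x: enter (0,7) at t=6.8000 ← occupied
  → r_1 = 6.8000
beam 2: φ=90°, α=210°
  dir = (cos 210°, sin 210°) = (-0.8660, -0.5000); from cell (4,1)
  next x-line at t=0.4619, next y-line at t=0.4200; Δt_x=1.1547, Δt_y=2.0000
    y: enter (4,0) at t=0.4200 ← occupied
  → r_2 = 0.4200
beam 3: φ=180°, α=300°
  dir = (cos 300°, sin 300°) = (0.5000, -0.8660); from cell (4,1)
  next x-line at t=1.2000, next y-line at t=0.2425; Δt_x=2.0000, Δt_y=1.1547
    y: enter (4,0) at t=0.2425 ← occupied
  → r_3 = 0.2425
beam 4: φ=270°, α=30°
  dir = (cos 30°, sin 30°) = (0.8660, 0.5000); from cell (4,1)
  next x-line at t=0.6928, next y-line at t=1.5800; Δt_x=1.1547, Δt_y=2.0000
    x: enter (5,1) at t=0.6928 ← occupied
  → r_4 = 0.6928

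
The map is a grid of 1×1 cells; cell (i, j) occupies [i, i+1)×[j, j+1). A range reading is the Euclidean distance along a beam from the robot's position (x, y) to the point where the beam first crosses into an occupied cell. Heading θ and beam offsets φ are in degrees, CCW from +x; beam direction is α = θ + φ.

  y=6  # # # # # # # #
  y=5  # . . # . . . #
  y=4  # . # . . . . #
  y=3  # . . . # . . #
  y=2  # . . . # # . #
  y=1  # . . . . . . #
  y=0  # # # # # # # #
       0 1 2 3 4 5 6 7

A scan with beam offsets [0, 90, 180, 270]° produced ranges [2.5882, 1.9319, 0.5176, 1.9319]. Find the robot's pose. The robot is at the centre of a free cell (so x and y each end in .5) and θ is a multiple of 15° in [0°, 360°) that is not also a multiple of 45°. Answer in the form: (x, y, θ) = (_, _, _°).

(x, y, θ) = (3.5, 1.5, 105°)

Enumerate (i+0.5, j+0.5, θ) over the 25 free cells and 16 admissible headings. For each, cast all 4 beams and compare to the given ranges.
  (1.5, 2.5, 120°): beam 1 = 1.0000 ≠ 2.5882 ✗
  (4.5, 4.5, 30°): beam 1 = 2.8868 ≠ 2.5882 ✗
  (2.5, 1.5, 255°): beam 1 = 0.5176 ≠ 2.5882 ✗
  (2.5, 3.5, 255°): beam 2 = 1.5529 ≠ 1.9319 ✗
  …
  (3.5, 1.5, 105°): r_1=2.5882, r_2=1.9319, r_3=0.5176, r_4=1.9319 — all match ✓
No second candidate reproduces the full scan.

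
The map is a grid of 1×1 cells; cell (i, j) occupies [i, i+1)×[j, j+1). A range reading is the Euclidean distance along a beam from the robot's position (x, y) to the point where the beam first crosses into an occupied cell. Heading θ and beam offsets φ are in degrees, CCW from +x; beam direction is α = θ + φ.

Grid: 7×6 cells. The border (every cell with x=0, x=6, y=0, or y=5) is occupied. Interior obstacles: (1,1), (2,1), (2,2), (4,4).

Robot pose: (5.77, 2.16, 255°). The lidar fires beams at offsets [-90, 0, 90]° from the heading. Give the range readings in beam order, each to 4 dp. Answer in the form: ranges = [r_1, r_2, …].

ranges = [2.8677, 1.2009, 0.2381]

beam 1: φ=-90°, α=165°
  direction (-0.9659, 0.2588); cell (5,2); t to first gridline: x 0.7972, y 3.2455 (then +1.0353 / +3.8637)
    (4,2) via x @ 0.7972
    (3,2) via x @ 1.8324
    (2,2) via x @ 2.8677  # hit
  → r_1 = 2.8677
beam 2: φ=0°, α=255°
  direction (-0.2588, -0.9659); cell (5,2); t to first gridline: x 2.9751, y 0.1656 (then +3.8637 / +1.0353)
    (5,1) via y @ 0.1656
    (5,0) via y @ 1.2009  # hit
  → r_2 = 1.2009
beam 3: φ=90°, α=345°
  direction (0.9659, -0.2588); cell (5,2); t to first gridline: x 0.2381, y 0.6182 (then +1.0353 / +3.8637)
    (6,2) via x @ 0.2381  # hit
  → r_3 = 0.2381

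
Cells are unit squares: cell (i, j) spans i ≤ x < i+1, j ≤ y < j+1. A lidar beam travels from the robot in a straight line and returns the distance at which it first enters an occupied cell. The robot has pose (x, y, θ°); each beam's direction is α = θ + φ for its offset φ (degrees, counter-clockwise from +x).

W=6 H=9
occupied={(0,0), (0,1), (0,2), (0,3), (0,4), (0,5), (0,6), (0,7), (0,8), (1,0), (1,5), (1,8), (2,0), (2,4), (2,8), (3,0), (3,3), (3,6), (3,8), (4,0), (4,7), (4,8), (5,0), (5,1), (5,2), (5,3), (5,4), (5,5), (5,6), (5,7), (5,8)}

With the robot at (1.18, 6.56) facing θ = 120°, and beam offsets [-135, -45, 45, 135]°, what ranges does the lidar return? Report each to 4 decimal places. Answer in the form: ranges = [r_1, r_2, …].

beam 1: φ=-135°, α=345°
  direction (0.9659, -0.2588); cell (1,6); t to first gridline: x 0.8489, y 2.1637 (then +1.0353 / +3.8637)
    (2,6) via x @ 0.8489
    (3,6) via x @ 1.8842  # hit
  → r_1 = 1.8842
beam 2: φ=-45°, α=75°
  direction (0.2588, 0.9659); cell (1,6); t to first gridline: x 3.1682, y 0.4555 (then +3.8637 / +1.0353)
    (1,7) via y @ 0.4555
    (1,8) via y @ 1.4908  # hit
  → r_2 = 1.4908
beam 3: φ=45°, α=165°
  direction (-0.9659, 0.2588); cell (1,6); t to first gridline: x 0.1863, y 1.7000 (then +1.0353 / +3.8637)
    (0,6) via x @ 0.1863  # hit
  → r_3 = 0.1863
beam 4: φ=135°, α=255°
  direction (-0.2588, -0.9659); cell (1,6); t to first gridline: x 0.6955, y 0.5798 (then +3.8637 / +1.0353)
    (1,5) via y @ 0.5798  # hit
  → r_4 = 0.5798

ranges = [1.8842, 1.4908, 0.1863, 0.5798]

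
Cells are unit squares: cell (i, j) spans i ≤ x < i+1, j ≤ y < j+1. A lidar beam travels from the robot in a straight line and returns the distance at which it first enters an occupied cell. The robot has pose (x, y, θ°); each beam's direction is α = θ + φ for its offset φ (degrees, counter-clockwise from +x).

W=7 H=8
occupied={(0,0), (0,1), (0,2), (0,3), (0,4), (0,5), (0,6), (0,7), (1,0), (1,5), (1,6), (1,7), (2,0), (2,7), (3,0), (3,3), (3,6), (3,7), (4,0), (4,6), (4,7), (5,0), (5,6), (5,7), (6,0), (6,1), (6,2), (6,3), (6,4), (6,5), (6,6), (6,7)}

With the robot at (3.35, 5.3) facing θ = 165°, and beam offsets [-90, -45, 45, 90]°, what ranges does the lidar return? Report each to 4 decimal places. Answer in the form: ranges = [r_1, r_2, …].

ranges = [0.7247, 1.9630, 2.7135, 1.3459]

beam 1: φ=-90°, α=75°
  d=(0.2588,0.9659)  start (3,5)  tX=2.5114 tY=0.7247  stride 1/|dx|=3.8637 1/|dy|=1.0353
    cross y-line → (3,6), t=0.7247 (wall)
  → r_1 = 0.7247
beam 2: φ=-45°, α=120°
  d=(-0.5000,0.8660)  start (3,5)  tX=0.7000 tY=0.8083  stride 1/|dx|=2.0000 1/|dy|=1.1547
    cross x-line → (2,5), t=0.7000
    cross y-line → (2,6), t=0.8083
    cross y-line → (2,7), t=1.9630 (wall)
  → r_2 = 1.9630
beam 3: φ=45°, α=210°
  d=(-0.8660,-0.5000)  start (3,5)  tX=0.4041 tY=0.6000  stride 1/|dx|=1.1547 1/|dy|=2.0000
    cross x-line → (2,5), t=0.4041
    cross y-line → (2,4), t=0.6000
    cross x-line → (1,4), t=1.5588
    cross y-line → (1,3), t=2.6000
    cross x-line → (0,3), t=2.7135 (wall)
  → r_3 = 2.7135
beam 4: φ=90°, α=255°
  d=(-0.2588,-0.9659)  start (3,5)  tX=1.3523 tY=0.3106  stride 1/|dx|=3.8637 1/|dy|=1.0353
    cross y-line → (3,4), t=0.3106
    cross y-line → (3,3), t=1.3459 (wall)
  → r_4 = 1.3459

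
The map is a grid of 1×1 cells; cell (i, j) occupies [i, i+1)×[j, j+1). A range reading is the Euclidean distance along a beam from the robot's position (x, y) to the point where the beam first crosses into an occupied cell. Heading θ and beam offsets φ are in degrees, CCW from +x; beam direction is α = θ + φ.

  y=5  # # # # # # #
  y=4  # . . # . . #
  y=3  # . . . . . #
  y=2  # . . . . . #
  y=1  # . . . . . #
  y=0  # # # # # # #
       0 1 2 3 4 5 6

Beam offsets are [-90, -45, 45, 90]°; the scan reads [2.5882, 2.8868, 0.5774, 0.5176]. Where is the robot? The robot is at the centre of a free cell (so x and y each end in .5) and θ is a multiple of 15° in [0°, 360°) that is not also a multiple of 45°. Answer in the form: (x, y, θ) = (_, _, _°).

Enumerate (i+0.5, j+0.5, θ) over the 19 free cells and 16 admissible headings. For each, cast all 4 beams and compare to the given ranges.
  (4.5, 3.5, 75°): beam 1 = 1.5529 ≠ 2.5882 ✗
  (2.5, 1.5, 105°): beam 1 = 3.6235 ≠ 2.5882 ✗
  (1.5, 4.5, 285°): beam 1 = 0.5176 ≠ 2.5882 ✗
  …
  (3.5, 3.5, 15°): r_1=2.5882, r_2=2.8868, r_3=0.5774, r_4=0.5176 — all match ✓
No second candidate reproduces the full scan.

(x, y, θ) = (3.5, 3.5, 15°)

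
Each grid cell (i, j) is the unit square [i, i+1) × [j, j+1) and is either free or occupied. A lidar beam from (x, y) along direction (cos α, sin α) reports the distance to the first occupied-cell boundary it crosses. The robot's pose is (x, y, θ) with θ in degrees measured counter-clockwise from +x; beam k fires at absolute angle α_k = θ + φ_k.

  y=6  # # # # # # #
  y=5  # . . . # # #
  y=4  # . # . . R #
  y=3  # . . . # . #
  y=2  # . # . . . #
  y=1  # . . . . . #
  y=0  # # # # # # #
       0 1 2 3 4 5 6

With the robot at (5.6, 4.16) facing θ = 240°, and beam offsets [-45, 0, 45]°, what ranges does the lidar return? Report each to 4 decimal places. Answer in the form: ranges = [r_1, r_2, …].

ranges = [0.6212, 1.2000, 1.5455]

beam 1: φ=-45°, α=195°
  direction (-0.9659, -0.2588); cell (5,4); t to first gridline: x 0.6212, y 0.6182 (then +1.0353 / +3.8637)
    (5,3) via y @ 0.6182
    (4,3) via x @ 0.6212  # hit
  → r_1 = 0.6212
beam 2: φ=0°, α=240°
  direction (-0.5000, -0.8660); cell (5,4); t to first gridline: x 1.2000, y 0.1848 (then +2.0000 / +1.1547)
    (5,3) via y @ 0.1848
    (4,3) via x @ 1.2000  # hit
  → r_2 = 1.2000
beam 3: φ=45°, α=285°
  direction (0.2588, -0.9659); cell (5,4); t to first gridline: x 1.5455, y 0.1656 (then +3.8637 / +1.0353)
    (5,3) via y @ 0.1656
    (5,2) via y @ 1.2009
    (6,2) via x @ 1.5455  # hit
  → r_3 = 1.5455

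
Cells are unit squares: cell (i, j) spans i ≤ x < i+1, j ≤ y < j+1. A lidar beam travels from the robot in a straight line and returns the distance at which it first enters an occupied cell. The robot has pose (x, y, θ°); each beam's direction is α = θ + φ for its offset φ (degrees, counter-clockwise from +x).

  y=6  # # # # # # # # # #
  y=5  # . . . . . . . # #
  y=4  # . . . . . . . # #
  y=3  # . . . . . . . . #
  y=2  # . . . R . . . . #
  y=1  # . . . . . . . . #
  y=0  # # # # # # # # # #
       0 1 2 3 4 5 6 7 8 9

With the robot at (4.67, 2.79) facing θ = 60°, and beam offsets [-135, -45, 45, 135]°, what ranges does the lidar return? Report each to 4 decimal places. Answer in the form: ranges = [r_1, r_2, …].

ranges = [1.8531, 4.4827, 3.3232, 3.7995]

beam 1: φ=-135°, α=285°
  dir = (cos 285°, sin 285°) = (0.2588, -0.9659); from cell (4,2)
  next x-line at t=1.2750, next y-line at t=0.8179; Δt_x=3.8637, Δt_y=1.0353
    y: enter (4,1) at t=0.8179
    x: enter (5,1) at t=1.2750
    y: enter (5,0) at t=1.8531 ← occupied
  → r_1 = 1.8531
beam 2: φ=-45°, α=15°
  dir = (cos 15°, sin 15°) = (0.9659, 0.2588); from cell (4,2)
  next x-line at t=0.3416, next y-line at t=0.8114; Δt_x=1.0353, Δt_y=3.8637
    x: enter (5,2) at t=0.3416
    y: enter (5,3) at t=0.8114
    x: enter (6,3) at t=1.3769
    x: enter (7,3) at t=2.4122
    x: enter (8,3) at t=3.4475
    x: enter (9,3) at t=4.4827 ← occupied
  → r_2 = 4.4827
beam 3: φ=45°, α=105°
  dir = (cos 105°, sin 105°) = (-0.2588, 0.9659); from cell (4,2)
  next x-line at t=2.5887, next y-line at t=0.2174; Δt_x=3.8637, Δt_y=1.0353
    y: enter (4,3) at t=0.2174
    y: enter (4,4) at t=1.2527
    y: enter (4,5) at t=2.2880
    x: enter (3,5) at t=2.5887
    y: enter (3,6) at t=3.3232 ← occupied
  → r_3 = 3.3232
beam 4: φ=135°, α=195°
  dir = (cos 195°, sin 195°) = (-0.9659, -0.2588); from cell (4,2)
  next x-line at t=0.6936, next y-line at t=3.0523; Δt_x=1.0353, Δt_y=3.8637
    x: enter (3,2) at t=0.6936
    x: enter (2,2) at t=1.7289
    x: enter (1,2) at t=2.7642
    y: enter (1,1) at t=3.0523
    x: enter (0,1) at t=3.7995 ← occupied
  → r_4 = 3.7995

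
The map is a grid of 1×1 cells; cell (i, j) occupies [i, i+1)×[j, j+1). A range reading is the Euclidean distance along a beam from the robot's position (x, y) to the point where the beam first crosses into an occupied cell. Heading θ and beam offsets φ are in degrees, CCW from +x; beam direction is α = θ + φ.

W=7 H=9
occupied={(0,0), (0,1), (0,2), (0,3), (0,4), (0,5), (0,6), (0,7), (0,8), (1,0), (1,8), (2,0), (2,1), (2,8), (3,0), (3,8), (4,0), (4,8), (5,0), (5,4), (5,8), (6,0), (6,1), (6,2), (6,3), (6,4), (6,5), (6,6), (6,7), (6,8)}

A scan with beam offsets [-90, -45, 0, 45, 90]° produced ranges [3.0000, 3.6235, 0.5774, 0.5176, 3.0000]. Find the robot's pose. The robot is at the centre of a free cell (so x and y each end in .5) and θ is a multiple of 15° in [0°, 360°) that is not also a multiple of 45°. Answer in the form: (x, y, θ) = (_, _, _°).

(x, y, θ) = (4.5, 4.5, 330°)

Enumerate (i+0.5, j+0.5, θ) over the 33 free cells and 16 admissible headings. For each, cast all 5 beams and compare to the given ranges.
  (1.5, 4.5, 300°): beam 1 = 0.5774 ≠ 3.0000 ✗
  (3.5, 4.5, 75°): beam 1 = 1.5529 ≠ 3.0000 ✗
  (2.5, 5.5, 345°): beam 1 = 4.6587 ≠ 3.0000 ✗
  …
  (4.5, 4.5, 330°): r_1=3.0000, r_2=3.6235, r_3=0.5774, r_4=0.5176, r_5=3.0000 — all match ✓
Only this pose fits every beam.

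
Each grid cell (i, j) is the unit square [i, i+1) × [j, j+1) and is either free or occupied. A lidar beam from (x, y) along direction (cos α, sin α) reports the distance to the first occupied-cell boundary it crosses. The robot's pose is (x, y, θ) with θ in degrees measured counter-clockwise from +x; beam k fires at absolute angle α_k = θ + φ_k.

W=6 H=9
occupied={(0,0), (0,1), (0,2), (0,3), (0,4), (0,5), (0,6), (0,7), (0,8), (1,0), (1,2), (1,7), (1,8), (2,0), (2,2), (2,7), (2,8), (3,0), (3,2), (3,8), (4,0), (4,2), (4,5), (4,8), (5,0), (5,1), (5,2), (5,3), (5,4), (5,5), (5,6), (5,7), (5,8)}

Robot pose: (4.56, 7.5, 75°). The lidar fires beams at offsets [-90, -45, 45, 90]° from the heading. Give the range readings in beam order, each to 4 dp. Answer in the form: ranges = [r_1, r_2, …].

beam 1: φ=-90°, α=345°
  direction (0.9659, -0.2588); cell (4,7); t to first gridline: x 0.4555, y 1.9319 (then +1.0353 / +3.8637)
    (5,7) via x @ 0.4555  # hit
  → r_1 = 0.4555
beam 2: φ=-45°, α=30°
  direction (0.8660, 0.5000); cell (4,7); t to first gridline: x 0.5081, y 1.0000 (then +1.1547 / +2.0000)
    (5,7) via x @ 0.5081  # hit
  → r_2 = 0.5081
beam 3: φ=45°, α=120°
  direction (-0.5000, 0.8660); cell (4,7); t to first gridline: x 1.1200, y 0.5774 (then +2.0000 / +1.1547)
    (4,8) via y @ 0.5774  # hit
  → r_3 = 0.5774
beam 4: φ=90°, α=165°
  direction (-0.9659, 0.2588); cell (4,7); t to first gridline: x 0.5798, y 1.9319 (then +1.0353 / +3.8637)
    (3,7) via x @ 0.5798
    (2,7) via x @ 1.6150  # hit
  → r_4 = 1.6150

ranges = [0.4555, 0.5081, 0.5774, 1.6150]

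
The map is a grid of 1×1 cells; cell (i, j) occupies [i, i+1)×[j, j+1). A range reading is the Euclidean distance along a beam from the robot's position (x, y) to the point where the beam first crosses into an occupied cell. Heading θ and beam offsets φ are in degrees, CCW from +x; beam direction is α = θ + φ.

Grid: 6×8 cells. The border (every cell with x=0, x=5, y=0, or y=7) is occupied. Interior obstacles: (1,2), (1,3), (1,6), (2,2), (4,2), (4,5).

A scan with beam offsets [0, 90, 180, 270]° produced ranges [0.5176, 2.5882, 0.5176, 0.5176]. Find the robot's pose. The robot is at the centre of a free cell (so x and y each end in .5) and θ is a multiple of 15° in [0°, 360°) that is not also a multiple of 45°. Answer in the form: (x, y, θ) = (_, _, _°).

(x, y, θ) = (1.5, 1.5, 285°)

Candidates: 18 free-cell centres × 16 headings = 288 poses. Raycast each; keep the one whose scan matches to 4 dp.
  (3.5, 6.5, 285°): beam 1 = 3.6235 ≠ 0.5176 ✗
  (1.5, 5.5, 255°): beam 1 = 1.5529 ≠ 0.5176 ✗
  (1.5, 4.5, 30°): beam 1 = 2.8868 ≠ 0.5176 ✗
  …
  (1.5, 1.5, 285°): r_1=0.5176, r_2=2.5882, r_3=0.5176, r_4=0.5176 — all match ✓
Only this pose fits every beam.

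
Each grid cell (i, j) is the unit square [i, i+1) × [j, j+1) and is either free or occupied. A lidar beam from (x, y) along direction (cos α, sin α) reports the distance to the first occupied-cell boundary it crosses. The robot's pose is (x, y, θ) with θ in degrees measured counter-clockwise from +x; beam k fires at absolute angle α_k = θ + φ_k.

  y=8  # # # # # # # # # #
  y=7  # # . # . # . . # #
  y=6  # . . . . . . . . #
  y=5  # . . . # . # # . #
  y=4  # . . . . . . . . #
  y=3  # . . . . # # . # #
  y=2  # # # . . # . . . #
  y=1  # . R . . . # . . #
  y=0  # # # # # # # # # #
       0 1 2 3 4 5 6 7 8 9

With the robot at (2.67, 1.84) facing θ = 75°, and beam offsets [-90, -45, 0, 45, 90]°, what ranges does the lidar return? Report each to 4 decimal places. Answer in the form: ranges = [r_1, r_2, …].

beam 1: φ=-90°, α=345°
  direction (0.9659, -0.2588); cell (2,1); t to first gridline: x 0.3416, y 3.2455 (then +1.0353 / +3.8637)
    (3,1) via x @ 0.3416
    (4,1) via x @ 1.3769
    (5,1) via x @ 2.4122
    (5,0) via y @ 3.2455  # hit
  → r_1 = 3.2455
beam 2: φ=-45°, α=30°
  direction (0.8660, 0.5000); cell (2,1); t to first gridline: x 0.3811, y 0.3200 (then +1.1547 / +2.0000)
    (2,2) via y @ 0.3200  # hit
  → r_2 = 0.3200
beam 3: φ=0°, α=75°
  direction (0.2588, 0.9659); cell (2,1); t to first gridline: x 1.2750, y 0.1656 (then +3.8637 / +1.0353)
    (2,2) via y @ 0.1656  # hit
  → r_3 = 0.1656
beam 4: φ=45°, α=120°
  direction (-0.5000, 0.8660); cell (2,1); t to first gridline: x 1.3400, y 0.1848 (then +2.0000 / +1.1547)
    (2,2) via y @ 0.1848  # hit
  → r_4 = 0.1848
beam 5: φ=90°, α=165°
  direction (-0.9659, 0.2588); cell (2,1); t to first gridline: x 0.6936, y 0.6182 (then +1.0353 / +3.8637)
    (2,2) via y @ 0.6182  # hit
  → r_5 = 0.6182

ranges = [3.2455, 0.3200, 0.1656, 0.1848, 0.6182]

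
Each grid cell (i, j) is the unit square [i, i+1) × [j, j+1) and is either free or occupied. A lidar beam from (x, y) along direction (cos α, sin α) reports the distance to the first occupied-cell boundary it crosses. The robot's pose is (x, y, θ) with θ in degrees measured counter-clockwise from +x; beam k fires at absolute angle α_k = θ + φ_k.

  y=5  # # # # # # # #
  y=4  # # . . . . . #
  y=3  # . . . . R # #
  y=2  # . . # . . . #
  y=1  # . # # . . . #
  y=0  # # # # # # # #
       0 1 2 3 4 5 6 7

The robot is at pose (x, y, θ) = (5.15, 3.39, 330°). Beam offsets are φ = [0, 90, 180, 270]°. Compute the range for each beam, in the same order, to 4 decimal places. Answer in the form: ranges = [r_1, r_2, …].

beam 1: φ=0°, α=330°
  direction (0.8660, -0.5000); cell (5,3); t to first gridline: x 0.9815, y 0.7800 (then +1.1547 / +2.0000)
    (5,2) via y @ 0.7800
    (6,2) via x @ 0.9815
    (7,2) via x @ 2.1362  # hit
  → r_1 = 2.1362
beam 2: φ=90°, α=60°
  direction (0.5000, 0.8660); cell (5,3); t to first gridline: x 1.7000, y 0.7044 (then +2.0000 / +1.1547)
    (5,4) via y @ 0.7044
    (6,4) via x @ 1.7000
    (6,5) via y @ 1.8591  # hit
  → r_2 = 1.8591
beam 3: φ=180°, α=150°
  direction (-0.8660, 0.5000); cell (5,3); t to first gridline: x 0.1732, y 1.2200 (then +1.1547 / +2.0000)
    (4,3) via x @ 0.1732
    (4,4) via y @ 1.2200
    (3,4) via x @ 1.3279
    (2,4) via x @ 2.4826
    (2,5) via y @ 3.2200  # hit
  → r_3 = 3.2200
beam 4: φ=270°, α=240°
  direction (-0.5000, -0.8660); cell (5,3); t to first gridline: x 0.3000, y 0.4503 (then +2.0000 / +1.1547)
    (4,3) via x @ 0.3000
    (4,2) via y @ 0.4503
    (4,1) via y @ 1.6050
    (3,1) via x @ 2.3000  # hit
  → r_4 = 2.3000

ranges = [2.1362, 1.8591, 3.2200, 2.3000]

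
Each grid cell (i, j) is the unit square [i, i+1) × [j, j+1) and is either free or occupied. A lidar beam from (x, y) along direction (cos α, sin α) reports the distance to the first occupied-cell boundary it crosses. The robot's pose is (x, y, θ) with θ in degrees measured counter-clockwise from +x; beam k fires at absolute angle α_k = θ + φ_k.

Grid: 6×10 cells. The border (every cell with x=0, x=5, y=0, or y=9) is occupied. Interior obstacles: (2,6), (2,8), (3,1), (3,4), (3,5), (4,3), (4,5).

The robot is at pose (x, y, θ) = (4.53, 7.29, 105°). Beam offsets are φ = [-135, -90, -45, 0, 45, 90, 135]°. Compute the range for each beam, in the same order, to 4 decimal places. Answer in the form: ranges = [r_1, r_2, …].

beam 1: φ=-135°, α=330°
  direction (0.8660, -0.5000); cell (4,7); t to first gridline: x 0.5427, y 0.5800 (then +1.1547 / +2.0000)
    (5,7) via x @ 0.5427  # hit
  → r_1 = 0.5427
beam 2: φ=-90°, α=15°
  direction (0.9659, 0.2588); cell (4,7); t to first gridline: x 0.4866, y 2.7432 (then +1.0353 / +3.8637)
    (5,7) via x @ 0.4866  # hit
  → r_2 = 0.4866
beam 3: φ=-45°, α=60°
  direction (0.5000, 0.8660); cell (4,7); t to first gridline: x 0.9400, y 0.8198 (then +2.0000 / +1.1547)
    (4,8) via y @ 0.8198
    (5,8) via x @ 0.9400  # hit
  → r_3 = 0.9400
beam 4: φ=0°, α=105°
  direction (-0.2588, 0.9659); cell (4,7); t to first gridline: x 2.0478, y 0.7350 (then +3.8637 / +1.0353)
    (4,8) via y @ 0.7350
    (4,9) via y @ 1.7703  # hit
  → r_4 = 1.7703
beam 5: φ=45°, α=150°
  direction (-0.8660, 0.5000); cell (4,7); t to first gridline: x 0.6120, y 1.4200 (then +1.1547 / +2.0000)
    (3,7) via x @ 0.6120
    (3,8) via y @ 1.4200
    (2,8) via x @ 1.7667  # hit
  → r_5 = 1.7667
beam 6: φ=90°, α=195°
  direction (-0.9659, -0.2588); cell (4,7); t to first gridline: x 0.5487, y 1.1205 (then +1.0353 / +3.8637)
    (3,7) via x @ 0.5487
    (3,6) via y @ 1.1205
    (2,6) via x @ 1.5840  # hit
  → r_6 = 1.5840
beam 7: φ=135°, α=240°
  direction (-0.5000, -0.8660); cell (4,7); t to first gridline: x 1.0600, y 0.3349 (then +2.0000 / +1.1547)
    (4,6) via y @ 0.3349
    (3,6) via x @ 1.0600
    (3,5) via y @ 1.4896  # hit
  → r_7 = 1.4896

ranges = [0.5427, 0.4866, 0.9400, 1.7703, 1.7667, 1.5840, 1.4896]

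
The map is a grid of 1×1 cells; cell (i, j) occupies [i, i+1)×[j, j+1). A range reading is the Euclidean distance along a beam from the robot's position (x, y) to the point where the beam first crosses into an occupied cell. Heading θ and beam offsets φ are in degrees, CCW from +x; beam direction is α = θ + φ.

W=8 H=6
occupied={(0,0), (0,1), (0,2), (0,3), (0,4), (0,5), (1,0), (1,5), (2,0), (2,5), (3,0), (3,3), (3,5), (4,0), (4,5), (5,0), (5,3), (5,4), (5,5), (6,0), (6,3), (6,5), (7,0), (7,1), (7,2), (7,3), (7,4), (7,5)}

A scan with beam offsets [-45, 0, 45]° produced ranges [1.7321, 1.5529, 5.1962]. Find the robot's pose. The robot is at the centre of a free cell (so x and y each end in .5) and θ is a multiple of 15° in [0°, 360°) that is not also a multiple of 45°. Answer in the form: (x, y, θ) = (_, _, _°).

(x, y, θ) = (5.5, 1.5, 105°)

Candidates: 20 free-cell centres × 16 headings = 320 poses. Raycast each; keep the one whose scan matches to 4 dp.
  (2.5, 3.5, 195°): beam 3 = 2.8868 ≠ 5.1962 ✗
  (5.5, 2.5, 15°): beam 3 = 0.5774 ≠ 5.1962 ✗
  (3.5, 1.5, 345°): beam 1 = 0.5774 ≠ 1.7321 ✗
  (5.5, 2.5, 345°): beam 3 = 1.0000 ≠ 5.1962 ✗
  …
  (5.5, 1.5, 105°): r_1=1.7321, r_2=1.5529, r_3=5.1962 — all match ✓
Unique over the lattice → pose = (5.5, 1.5, 105°).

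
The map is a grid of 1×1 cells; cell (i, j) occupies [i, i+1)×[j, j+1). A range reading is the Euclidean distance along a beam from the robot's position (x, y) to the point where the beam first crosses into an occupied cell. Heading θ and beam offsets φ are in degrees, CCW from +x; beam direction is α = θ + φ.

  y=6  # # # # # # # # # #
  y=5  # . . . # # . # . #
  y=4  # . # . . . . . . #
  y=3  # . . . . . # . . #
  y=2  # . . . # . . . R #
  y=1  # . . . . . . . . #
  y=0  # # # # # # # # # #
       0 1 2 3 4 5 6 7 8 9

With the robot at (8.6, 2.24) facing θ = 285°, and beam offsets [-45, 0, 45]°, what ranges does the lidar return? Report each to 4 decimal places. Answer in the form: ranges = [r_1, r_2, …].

beam 1: φ=-45°, α=240°
  dir = (cos 240°, sin 240°) = (-0.5000, -0.8660); from cell (8,2)
  next x-line at t=1.2000, next y-line at t=0.2771; Δt_x=2.0000, Δt_y=1.1547
    y: enter (8,1) at t=0.2771
    x: enter (7,1) at t=1.2000
    y: enter (7,0) at t=1.4318 ← occupied
  → r_1 = 1.4318
beam 2: φ=0°, α=285°
  dir = (cos 285°, sin 285°) = (0.2588, -0.9659); from cell (8,2)
  next x-line at t=1.5455, next y-line at t=0.2485; Δt_x=3.8637, Δt_y=1.0353
    y: enter (8,1) at t=0.2485
    y: enter (8,0) at t=1.2837 ← occupied
  → r_2 = 1.2837
beam 3: φ=45°, α=330°
  dir = (cos 330°, sin 330°) = (0.8660, -0.5000); from cell (8,2)
  next x-line at t=0.4619, next y-line at t=0.4800; Δt_x=1.1547, Δt_y=2.0000
    x: enter (9,2) at t=0.4619 ← occupied
  → r_3 = 0.4619

ranges = [1.4318, 1.2837, 0.4619]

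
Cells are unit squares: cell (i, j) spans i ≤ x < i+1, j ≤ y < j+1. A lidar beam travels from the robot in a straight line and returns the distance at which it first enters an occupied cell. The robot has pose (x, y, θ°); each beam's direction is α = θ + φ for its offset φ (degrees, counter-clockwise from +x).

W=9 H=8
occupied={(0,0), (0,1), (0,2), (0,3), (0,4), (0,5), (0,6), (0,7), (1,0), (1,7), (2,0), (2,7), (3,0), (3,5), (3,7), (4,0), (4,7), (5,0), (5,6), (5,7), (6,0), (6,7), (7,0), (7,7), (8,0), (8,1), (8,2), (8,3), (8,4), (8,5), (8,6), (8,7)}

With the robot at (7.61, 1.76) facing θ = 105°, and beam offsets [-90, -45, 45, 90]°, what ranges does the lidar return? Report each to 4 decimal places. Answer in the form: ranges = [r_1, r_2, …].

beam 1: φ=-90°, α=15°
  cosα=0.9659 sinα=0.2588 | (7,1) | tMaxX 0.4038 tMaxY 0.9273 | tΔX 1.0353 tΔY 3.8637
    t=0.4038 [x] (8,1) — stop
  → r_1 = 0.4038
beam 2: φ=-45°, α=60°
  cosα=0.5000 sinα=0.8660 | (7,1) | tMaxX 0.7800 tMaxY 0.2771 | tΔX 2.0000 tΔY 1.1547
    t=0.2771 [y] (7,2)
    t=0.7800 [x] (8,2) — stop
  → r_2 = 0.7800
beam 3: φ=45°, α=150°
  cosα=-0.8660 sinα=0.5000 | (7,1) | tMaxX 0.7044 tMaxY 0.4800 | tΔX 1.1547 tΔY 2.0000
    t=0.4800 [y] (7,2)
    t=0.7044 [x] (6,2)
    t=1.8591 [x] (5,2)
    t=2.4800 [y] (5,3)
    t=3.0138 [x] (4,3)
    t=4.1685 [x] (3,3)
    t=4.4800 [y] (3,4)
    t=5.3232 [x] (2,4)
    t=6.4779 [x] (1,4)
    t=6.4800 [y] (1,5)
    t=7.6326 [x] (0,5) — stop
  → r_3 = 7.6326
beam 4: φ=90°, α=195°
  cosα=-0.9659 sinα=-0.2588 | (7,1) | tMaxX 0.6315 tMaxY 2.9364 | tΔX 1.0353 tΔY 3.8637
    t=0.6315 [x] (6,1)
    t=1.6668 [x] (5,1)
    t=2.7021 [x] (4,1)
    t=2.9364 [y] (4,0) — stop
  → r_4 = 2.9364

ranges = [0.4038, 0.7800, 7.6326, 2.9364]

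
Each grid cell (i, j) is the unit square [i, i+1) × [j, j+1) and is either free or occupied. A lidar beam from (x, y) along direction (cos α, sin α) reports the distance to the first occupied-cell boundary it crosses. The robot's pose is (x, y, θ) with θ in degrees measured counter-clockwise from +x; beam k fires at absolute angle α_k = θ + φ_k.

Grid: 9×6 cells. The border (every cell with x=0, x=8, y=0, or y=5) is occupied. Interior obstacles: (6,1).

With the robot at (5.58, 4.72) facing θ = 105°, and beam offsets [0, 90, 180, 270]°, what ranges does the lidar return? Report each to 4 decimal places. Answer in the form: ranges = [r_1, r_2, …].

beam 1: φ=0°, α=105°
  direction (-0.2588, 0.9659); cell (5,4); t to first gridline: x 2.2409, y 0.2899 (then +3.8637 / +1.0353)
    (5,5) via y @ 0.2899  # hit
  → r_1 = 0.2899
beam 2: φ=90°, α=195°
  direction (-0.9659, -0.2588); cell (5,4); t to first gridline: x 0.6005, y 2.7819 (then +1.0353 / +3.8637)
    (4,4) via x @ 0.6005
    (3,4) via x @ 1.6357
    (2,4) via x @ 2.6710
    (2,3) via y @ 2.7819
    (1,3) via x @ 3.7063
    (0,3) via x @ 4.7416  # hit
  → r_2 = 4.7416
beam 3: φ=180°, α=285°
  direction (0.2588, -0.9659); cell (5,4); t to first gridline: x 1.6228, y 0.7454 (then +3.8637 / +1.0353)
    (5,3) via y @ 0.7454
    (6,3) via x @ 1.6228
    (6,2) via y @ 1.7807
    (6,1) via y @ 2.8160  # hit
  → r_3 = 2.8160
beam 4: φ=270°, α=15°
  direction (0.9659, 0.2588); cell (5,4); t to first gridline: x 0.4348, y 1.0818 (then +1.0353 / +3.8637)
    (6,4) via x @ 0.4348
    (6,5) via y @ 1.0818  # hit
  → r_4 = 1.0818

ranges = [0.2899, 4.7416, 2.8160, 1.0818]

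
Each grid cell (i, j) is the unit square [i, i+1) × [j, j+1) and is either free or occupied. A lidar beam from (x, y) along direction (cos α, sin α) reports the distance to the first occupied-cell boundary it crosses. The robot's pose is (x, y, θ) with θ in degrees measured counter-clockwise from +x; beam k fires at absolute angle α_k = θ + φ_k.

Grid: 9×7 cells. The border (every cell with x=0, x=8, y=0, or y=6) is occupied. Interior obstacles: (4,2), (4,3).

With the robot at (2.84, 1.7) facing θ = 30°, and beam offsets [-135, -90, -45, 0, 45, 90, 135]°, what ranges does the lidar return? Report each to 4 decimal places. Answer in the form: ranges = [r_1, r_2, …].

ranges = [0.7247, 0.8083, 2.7046, 1.3395, 4.4517, 3.6800, 1.9049]

beam 1: φ=-135°, α=255°
  d=(-0.2588,-0.9659)  start (2,1)  tX=3.2455 tY=0.7247  stride 1/|dx|=3.8637 1/|dy|=1.0353
    cross y-line → (2,0), t=0.7247 (wall)
  → r_1 = 0.7247
beam 2: φ=-90°, α=300°
  d=(0.5000,-0.8660)  start (2,1)  tX=0.3200 tY=0.8083  stride 1/|dx|=2.0000 1/|dy|=1.1547
    cross x-line → (3,1), t=0.3200
    cross y-line → (3,0), t=0.8083 (wall)
  → r_2 = 0.8083
beam 3: φ=-45°, α=345°
  d=(0.9659,-0.2588)  start (2,1)  tX=0.1656 tY=2.7046  stride 1/|dx|=1.0353 1/|dy|=3.8637
    cross x-line → (3,1), t=0.1656
    cross x-line → (4,1), t=1.2009
    cross x-line → (5,1), t=2.2362
    cross y-line → (5,0), t=2.7046 (wall)
  → r_3 = 2.7046
beam 4: φ=0°, α=30°
  d=(0.8660,0.5000)  start (2,1)  tX=0.1848 tY=0.6000  stride 1/|dx|=1.1547 1/|dy|=2.0000
    cross x-line → (3,1), t=0.1848
    cross y-line → (3,2), t=0.6000
    cross x-line → (4,2), t=1.3395 (wall)
  → r_4 = 1.3395
beam 5: φ=45°, α=75°
  d=(0.2588,0.9659)  start (2,1)  tX=0.6182 tY=0.3106  stride 1/|dx|=3.8637 1/|dy|=1.0353
    cross y-line → (2,2), t=0.3106
    cross x-line → (3,2), t=0.6182
    cross y-line → (3,3), t=1.3459
    cross y-line → (3,4), t=2.3811
    cross y-line → (3,5), t=3.4164
    cross y-line → (3,6), t=4.4517 (wall)
  → r_5 = 4.4517
beam 6: φ=90°, α=120°
  d=(-0.5000,0.8660)  start (2,1)  tX=1.6800 tY=0.3464  stride 1/|dx|=2.0000 1/|dy|=1.1547
    cross y-line → (2,2), t=0.3464
    cross y-line → (2,3), t=1.5011
    cross x-line → (1,3), t=1.6800
    cross y-line → (1,4), t=2.6558
    cross x-line → (0,4), t=3.6800 (wall)
  → r_6 = 3.6800
beam 7: φ=135°, α=165°
  d=(-0.9659,0.2588)  start (2,1)  tX=0.8696 tY=1.1591  stride 1/|dx|=1.0353 1/|dy|=3.8637
    cross x-line → (1,1), t=0.8696
    cross y-line → (1,2), t=1.1591
    cross x-line → (0,2), t=1.9049 (wall)
  → r_7 = 1.9049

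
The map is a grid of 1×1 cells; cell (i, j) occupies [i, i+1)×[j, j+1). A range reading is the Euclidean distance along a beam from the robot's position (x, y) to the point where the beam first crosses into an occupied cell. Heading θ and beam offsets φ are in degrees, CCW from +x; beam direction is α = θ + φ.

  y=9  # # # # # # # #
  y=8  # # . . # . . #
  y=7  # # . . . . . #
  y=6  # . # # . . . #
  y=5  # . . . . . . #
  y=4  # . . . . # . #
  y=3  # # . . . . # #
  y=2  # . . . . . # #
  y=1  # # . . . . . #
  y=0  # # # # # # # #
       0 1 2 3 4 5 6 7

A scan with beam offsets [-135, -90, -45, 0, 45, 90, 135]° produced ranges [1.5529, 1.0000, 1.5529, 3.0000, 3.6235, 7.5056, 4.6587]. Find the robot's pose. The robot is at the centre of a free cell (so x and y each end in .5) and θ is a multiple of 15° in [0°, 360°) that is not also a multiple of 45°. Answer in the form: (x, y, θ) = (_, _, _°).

(x, y, θ) = (2.5, 2.5, 330°)

The pose lattice has 38·16 = 608 candidates. Test each by forward raycasting.
  (4.5, 5.5, 285°): beam 1 = 1.0000 ≠ 1.5529 ✗
  (3.5, 2.5, 60°): beam 2 = 3.0000 ≠ 1.0000 ✗
  (5.5, 2.5, 210°): beam 2 = 4.0415 ≠ 1.0000 ✗
  (1.5, 6.5, 15°): beam 1 = 1.0000 ≠ 1.5529 ✗
  …
  (2.5, 2.5, 330°): r_1=1.5529, r_2=1.0000, r_3=1.5529, r_4=3.0000, r_5=3.6235, r_6=7.5056, r_7=4.6587 — all match ✓
No second candidate reproduces the full scan.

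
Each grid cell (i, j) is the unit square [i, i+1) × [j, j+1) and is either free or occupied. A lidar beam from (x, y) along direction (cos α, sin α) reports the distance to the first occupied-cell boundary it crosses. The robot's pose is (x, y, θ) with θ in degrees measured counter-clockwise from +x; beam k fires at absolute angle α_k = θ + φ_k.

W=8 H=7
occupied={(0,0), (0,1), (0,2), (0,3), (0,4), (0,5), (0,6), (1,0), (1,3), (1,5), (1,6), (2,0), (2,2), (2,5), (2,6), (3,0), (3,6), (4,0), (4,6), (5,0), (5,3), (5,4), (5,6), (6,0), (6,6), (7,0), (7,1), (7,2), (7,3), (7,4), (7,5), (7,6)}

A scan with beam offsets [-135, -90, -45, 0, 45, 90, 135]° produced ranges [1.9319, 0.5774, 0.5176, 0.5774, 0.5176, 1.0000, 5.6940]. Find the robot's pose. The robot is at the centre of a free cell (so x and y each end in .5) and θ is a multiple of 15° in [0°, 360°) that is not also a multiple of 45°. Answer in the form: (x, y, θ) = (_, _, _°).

Enumerate (i+0.5, j+0.5, θ) over the 24 free cells and 16 admissible headings. For each, cast all 7 beams and compare to the given ranges.
  (6.5, 4.5, 15°): beam 1 = 1.0000 ≠ 1.9319 ✗
  (3.5, 3.5, 210°): beam 1 = 2.5882 ≠ 1.9319 ✗
  (5.5, 1.5, 165°): beam 1 = 1.7321 ≠ 1.9319 ✗
  …
  (6.5, 5.5, 60°): r_1=1.9319, r_2=0.5774, r_3=0.5176, r_4=0.5774, r_5=0.5176, r_6=1.0000, r_7=5.6940 — all match ✓
Unique over the lattice → pose = (6.5, 5.5, 60°).

(x, y, θ) = (6.5, 5.5, 60°)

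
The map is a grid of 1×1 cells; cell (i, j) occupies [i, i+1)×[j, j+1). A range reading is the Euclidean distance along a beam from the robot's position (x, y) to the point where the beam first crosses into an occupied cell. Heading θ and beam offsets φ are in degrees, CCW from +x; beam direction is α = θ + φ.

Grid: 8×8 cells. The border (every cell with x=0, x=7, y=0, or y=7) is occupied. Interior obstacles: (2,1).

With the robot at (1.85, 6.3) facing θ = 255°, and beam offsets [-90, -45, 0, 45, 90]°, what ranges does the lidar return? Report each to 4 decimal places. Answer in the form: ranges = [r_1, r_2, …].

ranges = [0.8800, 0.9815, 3.2841, 6.1199, 5.3317]

beam 1: φ=-90°, α=165°
  direction (-0.9659, 0.2588); cell (1,6); t to first gridline: x 0.8800, y 2.7046 (then +1.0353 / +3.8637)
    (0,6) via x @ 0.8800  # hit
  → r_1 = 0.8800
beam 2: φ=-45°, α=210°
  direction (-0.8660, -0.5000); cell (1,6); t to first gridline: x 0.9815, y 0.6000 (then +1.1547 / +2.0000)
    (1,5) via y @ 0.6000
    (0,5) via x @ 0.9815  # hit
  → r_2 = 0.9815
beam 3: φ=0°, α=255°
  direction (-0.2588, -0.9659); cell (1,6); t to first gridline: x 3.2841, y 0.3106 (then +3.8637 / +1.0353)
    (1,5) via y @ 0.3106
    (1,4) via y @ 1.3459
    (1,3) via y @ 2.3811
    (0,3) via x @ 3.2841  # hit
  → r_3 = 3.2841
beam 4: φ=45°, α=300°
  direction (0.5000, -0.8660); cell (1,6); t to first gridline: x 0.3000, y 0.3464 (then +2.0000 / +1.1547)
    (2,6) via x @ 0.3000
    (2,5) via y @ 0.3464
    (2,4) via y @ 1.5011
    (3,4) via x @ 2.3000
    (3,3) via y @ 2.6558
    (3,2) via y @ 3.8105
    (4,2) via x @ 4.3000
    (4,1) via y @ 4.9652
    (4,0) via y @ 6.1199  # hit
  → r_4 = 6.1199
beam 5: φ=90°, α=345°
  direction (0.9659, -0.2588); cell (1,6); t to first gridline: x 0.1553, y 1.1591 (then +1.0353 / +3.8637)
    (2,6) via x @ 0.1553
    (2,5) via y @ 1.1591
    (3,5) via x @ 1.1906
    (4,5) via x @ 2.2258
    (5,5) via x @ 3.2611
    (6,5) via x @ 4.2964
    (6,4) via y @ 5.0228
    (7,4) via x @ 5.3317  # hit
  → r_5 = 5.3317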